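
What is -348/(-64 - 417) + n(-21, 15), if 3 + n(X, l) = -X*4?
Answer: 39309/481 ≈ 81.724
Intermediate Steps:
n(X, l) = -3 - 4*X (n(X, l) = -3 - X*4 = -3 - 4*X)
-348/(-64 - 417) + n(-21, 15) = -348/(-64 - 417) + (-3 - 4*(-21)) = -348/(-481) + (-3 + 84) = -348*(-1/481) + 81 = 348/481 + 81 = 39309/481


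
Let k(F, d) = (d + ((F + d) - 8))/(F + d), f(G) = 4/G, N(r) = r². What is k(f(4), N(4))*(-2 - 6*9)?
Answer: -1400/17 ≈ -82.353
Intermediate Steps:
k(F, d) = (-8 + F + 2*d)/(F + d) (k(F, d) = (d + (-8 + F + d))/(F + d) = (-8 + F + 2*d)/(F + d))
k(f(4), N(4))*(-2 - 6*9) = ((-8 + 4/4 + 2*4²)/(4/4 + 4²))*(-2 - 6*9) = ((-8 + 4*(¼) + 2*16)/(4*(¼) + 16))*(-2 - 54) = ((-8 + 1 + 32)/(1 + 16))*(-56) = (25/17)*(-56) = -1400/17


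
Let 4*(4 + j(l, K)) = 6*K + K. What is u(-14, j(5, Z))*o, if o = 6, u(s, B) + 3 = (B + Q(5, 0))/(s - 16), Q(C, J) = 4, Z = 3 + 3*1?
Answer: -201/10 ≈ -20.100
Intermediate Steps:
Z = 6 (Z = 3 + 3 = 6)
j(l, K) = -4 + 7*K/4 (j(l, K) = -4 + (6*K + K)/4 = -4 + (7*K)/4 = -4 + 7*K/4)
u(s, B) = -3 + (4 + B)/(-16 + s) (u(s, B) = -3 + (B + 4)/(s - 16) = -3 + (4 + B)/(-16 + s))
u(-14, j(5, Z))*o = ((52 + (-4 + (7/4)*6) - 3*(-14))/(-16 - 14))*6 = ((52 + (-4 + 21/2) + 42)/(-30))*6 = -(52 + 13/2 + 42)/30*6 = -1/30*201/2*6 = -67/20*6 = -201/10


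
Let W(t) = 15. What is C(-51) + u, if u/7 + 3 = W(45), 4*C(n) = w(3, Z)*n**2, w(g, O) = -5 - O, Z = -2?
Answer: -7467/4 ≈ -1866.8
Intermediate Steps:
C(n) = -3*n**2/4 (C(n) = ((-5 - 1*(-2))*n**2)/4 = ((-5 + 2)*n**2)/4 = (-3*n**2)/4 = -3*n**2/4)
u = 84 (u = -21 + 7*15 = -21 + 105 = 84)
C(-51) + u = -3/4*(-51)**2 + 84 = -3/4*2601 + 84 = -7803/4 + 84 = -7467/4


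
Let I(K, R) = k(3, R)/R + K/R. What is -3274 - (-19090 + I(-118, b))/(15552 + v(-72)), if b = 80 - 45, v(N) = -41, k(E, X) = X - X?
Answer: -1776737222/542885 ≈ -3272.8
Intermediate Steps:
k(E, X) = 0
b = 35
I(K, R) = K/R (I(K, R) = 0/R + K/R = 0 + K/R = K/R)
-3274 - (-19090 + I(-118, b))/(15552 + v(-72)) = -3274 - (-19090 - 118/35)/(15552 - 41) = -3274 - (-19090 - 118*1/35)/15511 = -3274 - (-19090 - 118/35)/15511 = -3274 - (-668268)/(35*15511) = -3274 - 1*(-668268/542885) = -3274 + 668268/542885 = -1776737222/542885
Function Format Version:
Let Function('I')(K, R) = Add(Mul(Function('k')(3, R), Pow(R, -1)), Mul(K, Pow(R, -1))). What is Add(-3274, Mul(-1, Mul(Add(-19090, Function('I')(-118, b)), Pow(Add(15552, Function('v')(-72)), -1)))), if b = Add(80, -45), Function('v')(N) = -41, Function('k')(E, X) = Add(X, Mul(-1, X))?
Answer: Rational(-1776737222, 542885) ≈ -3272.8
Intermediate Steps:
Function('k')(E, X) = 0
b = 35
Function('I')(K, R) = Mul(K, Pow(R, -1)) (Function('I')(K, R) = Add(Mul(0, Pow(R, -1)), Mul(K, Pow(R, -1))) = Add(0, Mul(K, Pow(R, -1))) = Mul(K, Pow(R, -1)))
Add(-3274, Mul(-1, Mul(Add(-19090, Function('I')(-118, b)), Pow(Add(15552, Function('v')(-72)), -1)))) = Add(-3274, Mul(-1, Mul(Add(-19090, Mul(-118, Pow(35, -1))), Pow(Add(15552, -41), -1)))) = Add(-3274, Mul(-1, Mul(Add(-19090, Mul(-118, Rational(1, 35))), Pow(15511, -1)))) = Add(-3274, Mul(-1, Mul(Add(-19090, Rational(-118, 35)), Rational(1, 15511)))) = Add(-3274, Mul(-1, Mul(Rational(-668268, 35), Rational(1, 15511)))) = Add(-3274, Mul(-1, Rational(-668268, 542885))) = Add(-3274, Rational(668268, 542885)) = Rational(-1776737222, 542885)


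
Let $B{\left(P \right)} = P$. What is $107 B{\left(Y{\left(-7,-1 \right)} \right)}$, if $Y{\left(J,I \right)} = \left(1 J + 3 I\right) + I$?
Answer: $-1177$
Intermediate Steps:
$Y{\left(J,I \right)} = J + 4 I$ ($Y{\left(J,I \right)} = \left(J + 3 I\right) + I = J + 4 I$)
$107 B{\left(Y{\left(-7,-1 \right)} \right)} = 107 \left(-7 + 4 \left(-1\right)\right) = 107 \left(-7 - 4\right) = 107 \left(-11\right) = -1177$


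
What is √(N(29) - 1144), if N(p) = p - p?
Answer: 2*I*√286 ≈ 33.823*I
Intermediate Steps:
N(p) = 0
√(N(29) - 1144) = √(0 - 1144) = √(-1144) = 2*I*√286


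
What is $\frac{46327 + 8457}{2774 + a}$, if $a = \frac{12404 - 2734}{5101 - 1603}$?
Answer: $\frac{95817216}{4856561} \approx 19.729$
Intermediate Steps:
$a = \frac{4835}{1749}$ ($a = \frac{9670}{3498} = 9670 \cdot \frac{1}{3498} = \frac{4835}{1749} \approx 2.7644$)
$\frac{46327 + 8457}{2774 + a} = \frac{46327 + 8457}{2774 + \frac{4835}{1749}} = \frac{54784}{\frac{4856561}{1749}} = 54784 \cdot \frac{1749}{4856561} = \frac{95817216}{4856561}$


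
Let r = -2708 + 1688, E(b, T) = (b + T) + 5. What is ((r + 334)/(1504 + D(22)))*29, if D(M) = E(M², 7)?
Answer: -9947/1000 ≈ -9.9470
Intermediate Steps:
E(b, T) = 5 + T + b (E(b, T) = (T + b) + 5 = 5 + T + b)
D(M) = 12 + M² (D(M) = 5 + 7 + M² = 12 + M²)
r = -1020
((r + 334)/(1504 + D(22)))*29 = ((-1020 + 334)/(1504 + (12 + 22²)))*29 = -686/(1504 + (12 + 484))*29 = -686/(1504 + 496)*29 = -686/2000*29 = -686*1/2000*29 = -343/1000*29 = -9947/1000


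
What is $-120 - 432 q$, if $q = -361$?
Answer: $155832$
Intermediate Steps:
$-120 - 432 q = -120 - -155952 = -120 + 155952 = 155832$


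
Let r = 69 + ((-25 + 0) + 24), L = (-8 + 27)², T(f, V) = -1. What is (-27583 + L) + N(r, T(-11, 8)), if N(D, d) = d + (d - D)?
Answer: -27292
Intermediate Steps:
L = 361 (L = 19² = 361)
r = 68 (r = 69 + (-25 + 24) = 69 - 1 = 68)
N(D, d) = -D + 2*d
(-27583 + L) + N(r, T(-11, 8)) = (-27583 + 361) + (-1*68 + 2*(-1)) = -27222 + (-68 - 2) = -27222 - 70 = -27292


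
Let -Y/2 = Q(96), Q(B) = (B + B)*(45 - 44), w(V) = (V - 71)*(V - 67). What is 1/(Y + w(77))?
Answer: -1/324 ≈ -0.0030864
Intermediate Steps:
w(V) = (-71 + V)*(-67 + V)
Q(B) = 2*B (Q(B) = (2*B)*1 = 2*B)
Y = -384 (Y = -4*96 = -2*192 = -384)
1/(Y + w(77)) = 1/(-384 + (4757 + 77² - 138*77)) = 1/(-384 + (4757 + 5929 - 10626)) = 1/(-384 + 60) = 1/(-324) = -1/324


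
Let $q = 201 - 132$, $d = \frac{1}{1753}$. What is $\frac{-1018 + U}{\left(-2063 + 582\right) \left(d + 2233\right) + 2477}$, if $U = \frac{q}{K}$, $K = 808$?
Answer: $\frac{1441798675}{4680710281352} \approx 0.00030803$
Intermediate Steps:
$d = \frac{1}{1753} \approx 0.00057045$
$q = 69$
$U = \frac{69}{808} \approx 0.085396$
$\frac{-1018 + U}{\left(-2063 + 582\right) \left(d + 2233\right) + 2477} = \frac{-1018 + \frac{69}{808}}{\left(-2063 + 582\right) \left(\frac{1}{1753} + 2233\right) + 2477} = - \frac{822475}{808 \left(\left(-1481\right) \frac{3914450}{1753} + 2477\right)} = - \frac{822475}{808 \left(- \frac{5797300450}{1753} + 2477\right)} = - \frac{822475}{808 \left(- \frac{5792958269}{1753}\right)} = \left(- \frac{822475}{808}\right) \left(- \frac{1753}{5792958269}\right) = \frac{1441798675}{4680710281352}$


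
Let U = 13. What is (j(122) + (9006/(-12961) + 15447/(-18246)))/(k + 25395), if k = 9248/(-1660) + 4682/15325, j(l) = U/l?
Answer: -4388163865553900/77646431240119912911 ≈ -5.6515e-5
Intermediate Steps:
j(l) = 13/l
k = -6697674/1271975 (k = 9248*(-1/1660) + 4682*(1/15325) = -2312/415 + 4682/15325 = -6697674/1271975 ≈ -5.2656)
(j(122) + (9006/(-12961) + 15447/(-18246)))/(k + 25395) = (13/122 + (9006/(-12961) + 15447/(-18246)))/(-6697674/1271975 + 25395) = (13*(1/122) + (9006*(-1/12961) + 15447*(-1/18246)))/(32295107451/1271975) = (13/122 + (-9006/12961 - 5149/6082))*(1271975/32295107451) = (13/122 - 121510681/78828802)*(1271975/32295107451) = -3449882164/2404278461*1271975/32295107451 = -4388163865553900/77646431240119912911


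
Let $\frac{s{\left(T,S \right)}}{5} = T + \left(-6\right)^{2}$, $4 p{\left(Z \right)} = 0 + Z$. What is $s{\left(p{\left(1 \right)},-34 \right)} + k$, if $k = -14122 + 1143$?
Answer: $- \frac{51191}{4} \approx -12798.0$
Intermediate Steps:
$k = -12979$
$p{\left(Z \right)} = \frac{Z}{4}$ ($p{\left(Z \right)} = \frac{0 + Z}{4} = \frac{Z}{4}$)
$s{\left(T,S \right)} = 180 + 5 T$ ($s{\left(T,S \right)} = 5 \left(T + \left(-6\right)^{2}\right) = 5 \left(T + 36\right) = 5 \left(36 + T\right) = 180 + 5 T$)
$s{\left(p{\left(1 \right)},-34 \right)} + k = \left(180 + 5 \cdot \frac{1}{4} \cdot 1\right) - 12979 = \left(180 + 5 \cdot \frac{1}{4}\right) - 12979 = \left(180 + \frac{5}{4}\right) - 12979 = \frac{725}{4} - 12979 = - \frac{51191}{4}$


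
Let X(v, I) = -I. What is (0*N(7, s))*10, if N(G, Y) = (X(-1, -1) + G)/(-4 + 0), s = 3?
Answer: 0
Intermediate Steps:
N(G, Y) = -1/4 - G/4 (N(G, Y) = (-1*(-1) + G)/(-4 + 0) = (1 + G)/(-4) = (1 + G)*(-1/4) = -1/4 - G/4)
(0*N(7, s))*10 = (0*(-1/4 - 1/4*7))*10 = (0*(-1/4 - 7/4))*10 = (0*(-2))*10 = 0*10 = 0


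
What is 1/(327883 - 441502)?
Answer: -1/113619 ≈ -8.8013e-6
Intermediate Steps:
1/(327883 - 441502) = 1/(-113619) = -1/113619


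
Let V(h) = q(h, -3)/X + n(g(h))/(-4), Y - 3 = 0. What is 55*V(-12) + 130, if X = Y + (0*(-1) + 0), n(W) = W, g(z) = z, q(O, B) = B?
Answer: 240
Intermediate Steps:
Y = 3 (Y = 3 + 0 = 3)
X = 3 (X = 3 + (0*(-1) + 0) = 3 + (0 + 0) = 3 + 0 = 3)
V(h) = -1 - h/4 (V(h) = -3/3 + h/(-4) = -3*⅓ + h*(-¼) = -1 - h/4)
55*V(-12) + 130 = 55*(-1 - ¼*(-12)) + 130 = 55*(-1 + 3) + 130 = 55*2 + 130 = 110 + 130 = 240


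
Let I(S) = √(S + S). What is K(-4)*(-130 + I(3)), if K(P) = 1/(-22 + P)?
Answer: 5 - √6/26 ≈ 4.9058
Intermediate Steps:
I(S) = √2*√S (I(S) = √(2*S) = √2*√S)
K(-4)*(-130 + I(3)) = (-130 + √2*√3)/(-22 - 4) = (-130 + √6)/(-26) = -(-130 + √6)/26 = 5 - √6/26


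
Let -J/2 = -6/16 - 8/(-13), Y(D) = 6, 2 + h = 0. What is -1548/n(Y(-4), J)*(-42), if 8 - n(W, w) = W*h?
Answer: 16254/5 ≈ 3250.8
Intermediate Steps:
h = -2 (h = -2 + 0 = -2)
J = -25/52 (J = -2*(-6/16 - 8/(-13)) = -2*(-6*1/16 - 8*(-1/13)) = -2*(-3/8 + 8/13) = -2*25/104 = -25/52 ≈ -0.48077)
n(W, w) = 8 + 2*W (n(W, w) = 8 - W*(-2) = 8 - (-2)*W = 8 + 2*W)
-1548/n(Y(-4), J)*(-42) = -1548/(8 + 2*6)*(-42) = -1548/(8 + 12)*(-42) = -1548/20*(-42) = -1548*1/20*(-42) = -387/5*(-42) = 16254/5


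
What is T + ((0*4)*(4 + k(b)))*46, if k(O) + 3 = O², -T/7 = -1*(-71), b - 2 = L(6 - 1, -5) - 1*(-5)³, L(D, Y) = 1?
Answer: -497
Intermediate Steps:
b = 128 (b = 2 + (1 - 1*(-5)³) = 2 + (1 - 1*(-125)) = 2 + (1 + 125) = 2 + 126 = 128)
T = -497 (T = -(-7)*(-71) = -7*71 = -497)
k(O) = -3 + O²
T + ((0*4)*(4 + k(b)))*46 = -497 + ((0*4)*(4 + (-3 + 128²)))*46 = -497 + (0*(4 + (-3 + 16384)))*46 = -497 + (0*(4 + 16381))*46 = -497 + (0*16385)*46 = -497 + 0*46 = -497 + 0 = -497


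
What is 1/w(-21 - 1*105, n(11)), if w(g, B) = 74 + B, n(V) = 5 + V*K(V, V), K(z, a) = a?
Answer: 1/200 ≈ 0.0050000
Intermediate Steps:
n(V) = 5 + V**2 (n(V) = 5 + V*V = 5 + V**2)
1/w(-21 - 1*105, n(11)) = 1/(74 + (5 + 11**2)) = 1/(74 + (5 + 121)) = 1/(74 + 126) = 1/200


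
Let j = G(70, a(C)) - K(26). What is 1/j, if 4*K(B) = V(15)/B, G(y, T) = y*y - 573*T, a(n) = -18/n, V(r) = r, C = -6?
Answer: 104/330809 ≈ 0.00031438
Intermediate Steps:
G(y, T) = y² - 573*T
K(B) = 15/(4*B) (K(B) = (15/B)/4 = 15/(4*B))
j = 330809/104 (j = (70² - (-10314)/(-6)) - 15/(4*26) = (4900 - (-10314)*(-1)/6) - 15/(4*26) = (4900 - 573*3) - 1*15/104 = (4900 - 1719) - 15/104 = 3181 - 15/104 = 330809/104 ≈ 3180.9)
1/j = 1/(330809/104) = 104/330809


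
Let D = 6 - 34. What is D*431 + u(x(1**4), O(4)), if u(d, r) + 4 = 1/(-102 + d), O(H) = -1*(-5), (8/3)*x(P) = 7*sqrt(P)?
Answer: -9597248/795 ≈ -12072.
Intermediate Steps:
x(P) = 21*sqrt(P)/8 (x(P) = 3*(7*sqrt(P))/8 = 21*sqrt(P)/8)
D = -28
O(H) = 5
u(d, r) = -4 + 1/(-102 + d)
D*431 + u(x(1**4), O(4)) = -28*431 + (409 - 21*sqrt(1**4)/2)/(-102 + 21*sqrt(1**4)/8) = -12068 + (409 - 21*sqrt(1)/2)/(-102 + 21*sqrt(1)/8) = -12068 + (409 - 21/2)/(-102 + (21/8)*1) = -12068 + (409 - 4*21/8)/(-102 + 21/8) = -12068 + (409 - 21/2)/(-795/8) = -12068 - 8/795*797/2 = -12068 - 3188/795 = -9597248/795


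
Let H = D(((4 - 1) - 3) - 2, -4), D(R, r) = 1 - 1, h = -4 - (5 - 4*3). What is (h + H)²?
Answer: 9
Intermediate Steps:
h = 3 (h = -4 - (5 - 12) = -4 - 1*(-7) = -4 + 7 = 3)
D(R, r) = 0
H = 0
(h + H)² = (3 + 0)² = 3² = 9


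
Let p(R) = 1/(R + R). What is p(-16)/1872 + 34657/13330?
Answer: 1038039799/399260160 ≈ 2.5999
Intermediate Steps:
p(R) = 1/(2*R)
p(-16)/1872 + 34657/13330 = ((½)/(-16))/1872 + 34657/13330 = ((½)*(-1/16))*(1/1872) + 34657*(1/13330) = -1/32*1/1872 + 34657/13330 = -1/59904 + 34657/13330 = 1038039799/399260160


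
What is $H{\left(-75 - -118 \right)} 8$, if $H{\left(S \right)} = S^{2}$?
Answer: $14792$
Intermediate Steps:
$H{\left(-75 - -118 \right)} 8 = \left(-75 - -118\right)^{2} \cdot 8 = \left(-75 + 118\right)^{2} \cdot 8 = 43^{2} \cdot 8 = 1849 \cdot 8 = 14792$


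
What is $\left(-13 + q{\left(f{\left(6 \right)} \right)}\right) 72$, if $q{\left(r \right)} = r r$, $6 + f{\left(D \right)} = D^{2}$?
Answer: $63864$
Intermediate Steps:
$f{\left(D \right)} = -6 + D^{2}$
$q{\left(r \right)} = r^{2}$
$\left(-13 + q{\left(f{\left(6 \right)} \right)}\right) 72 = \left(-13 + \left(-6 + 6^{2}\right)^{2}\right) 72 = \left(-13 + \left(-6 + 36\right)^{2}\right) 72 = \left(-13 + 30^{2}\right) 72 = \left(-13 + 900\right) 72 = 887 \cdot 72 = 63864$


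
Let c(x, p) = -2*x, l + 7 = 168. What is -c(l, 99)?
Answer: 322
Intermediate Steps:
l = 161 (l = -7 + 168 = 161)
-c(l, 99) = -(-2)*161 = -1*(-322) = 322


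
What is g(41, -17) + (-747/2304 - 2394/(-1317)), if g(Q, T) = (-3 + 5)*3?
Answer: 842155/112384 ≈ 7.4935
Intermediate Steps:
g(Q, T) = 6 (g(Q, T) = 2*3 = 6)
g(41, -17) + (-747/2304 - 2394/(-1317)) = 6 + (-747/2304 - 2394/(-1317)) = 6 + (-747*1/2304 - 2394*(-1/1317)) = 6 + (-83/256 + 798/439) = 6 + 167851/112384 = 842155/112384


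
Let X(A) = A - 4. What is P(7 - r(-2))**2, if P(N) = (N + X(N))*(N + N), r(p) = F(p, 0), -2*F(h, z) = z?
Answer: 19600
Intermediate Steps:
F(h, z) = -z/2
r(p) = 0 (r(p) = -1/2*0 = 0)
X(A) = -4 + A
P(N) = 2*N*(-4 + 2*N) (P(N) = (N + (-4 + N))*(N + N) = (-4 + 2*N)*(2*N) = 2*N*(-4 + 2*N))
P(7 - r(-2))**2 = (4*(7 - 1*0)*(-2 + (7 - 1*0)))**2 = (4*(7 + 0)*(-2 + (7 + 0)))**2 = (4*7*(-2 + 7))**2 = (4*7*5)**2 = 140**2 = 19600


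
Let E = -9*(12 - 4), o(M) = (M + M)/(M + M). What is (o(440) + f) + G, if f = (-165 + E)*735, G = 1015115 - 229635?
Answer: 611286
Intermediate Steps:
G = 785480
o(M) = 1 (o(M) = (2*M)/((2*M)) = (2*M)*(1/(2*M)) = 1)
E = -72 (E = -9*8 = -72)
f = -174195 (f = (-165 - 72)*735 = -237*735 = -174195)
(o(440) + f) + G = (1 - 174195) + 785480 = -174194 + 785480 = 611286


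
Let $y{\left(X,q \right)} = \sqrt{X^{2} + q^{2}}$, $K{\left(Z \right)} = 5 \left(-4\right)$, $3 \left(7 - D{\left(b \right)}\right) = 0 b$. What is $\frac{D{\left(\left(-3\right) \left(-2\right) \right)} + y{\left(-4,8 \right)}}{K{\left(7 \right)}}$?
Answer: $- \frac{7}{20} - \frac{\sqrt{5}}{5} \approx -0.79721$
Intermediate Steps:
$D{\left(b \right)} = 7$ ($D{\left(b \right)} = 7 - \frac{0 b}{3} = 7 - 0 = 7 + 0 = 7$)
$K{\left(Z \right)} = -20$
$\frac{D{\left(\left(-3\right) \left(-2\right) \right)} + y{\left(-4,8 \right)}}{K{\left(7 \right)}} = \frac{7 + \sqrt{\left(-4\right)^{2} + 8^{2}}}{-20} = \left(7 + \sqrt{16 + 64}\right) \left(- \frac{1}{20}\right) = \left(7 + \sqrt{80}\right) \left(- \frac{1}{20}\right) = \left(7 + 4 \sqrt{5}\right) \left(- \frac{1}{20}\right) = - \frac{7}{20} - \frac{\sqrt{5}}{5}$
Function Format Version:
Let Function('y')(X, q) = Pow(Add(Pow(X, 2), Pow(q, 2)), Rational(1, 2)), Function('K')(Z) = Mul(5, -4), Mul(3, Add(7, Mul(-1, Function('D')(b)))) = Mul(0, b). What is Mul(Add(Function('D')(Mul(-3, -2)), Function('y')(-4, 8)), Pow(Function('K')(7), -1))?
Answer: Add(Rational(-7, 20), Mul(Rational(-1, 5), Pow(5, Rational(1, 2)))) ≈ -0.79721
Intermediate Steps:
Function('D')(b) = 7 (Function('D')(b) = Add(7, Mul(Rational(-1, 3), Mul(0, b))) = Add(7, Mul(Rational(-1, 3), 0)) = Add(7, 0) = 7)
Function('K')(Z) = -20
Mul(Add(Function('D')(Mul(-3, -2)), Function('y')(-4, 8)), Pow(Function('K')(7), -1)) = Mul(Add(7, Pow(Add(Pow(-4, 2), Pow(8, 2)), Rational(1, 2))), Pow(-20, -1)) = Mul(Add(7, Pow(Add(16, 64), Rational(1, 2))), Rational(-1, 20)) = Mul(Add(7, Pow(80, Rational(1, 2))), Rational(-1, 20)) = Mul(Add(7, Mul(4, Pow(5, Rational(1, 2)))), Rational(-1, 20)) = Add(Rational(-7, 20), Mul(Rational(-1, 5), Pow(5, Rational(1, 2))))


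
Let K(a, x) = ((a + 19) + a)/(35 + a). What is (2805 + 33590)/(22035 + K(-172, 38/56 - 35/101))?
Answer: 997223/603824 ≈ 1.6515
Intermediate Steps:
K(a, x) = (19 + 2*a)/(35 + a) (K(a, x) = ((19 + a) + a)/(35 + a) = (19 + 2*a)/(35 + a))
(2805 + 33590)/(22035 + K(-172, 38/56 - 35/101)) = (2805 + 33590)/(22035 + (19 + 2*(-172))/(35 - 172)) = 36395/(22035 + (19 - 344)/(-137)) = 36395/(22035 - 1/137*(-325)) = 36395/(22035 + 325/137) = 36395/(3019120/137) = 36395*(137/3019120) = 997223/603824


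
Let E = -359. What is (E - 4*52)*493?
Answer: -279531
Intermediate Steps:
(E - 4*52)*493 = (-359 - 4*52)*493 = (-359 - 208)*493 = -567*493 = -279531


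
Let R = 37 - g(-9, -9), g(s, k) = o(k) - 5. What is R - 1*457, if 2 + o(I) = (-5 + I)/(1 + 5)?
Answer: -1232/3 ≈ -410.67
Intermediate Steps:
o(I) = -17/6 + I/6 (o(I) = -2 + (-5 + I)/(1 + 5) = -2 + (-5 + I)/6 = -2 + (-5 + I)*(⅙) = -2 + (-⅚ + I/6) = -17/6 + I/6)
g(s, k) = -47/6 + k/6 (g(s, k) = (-17/6 + k/6) - 5 = -47/6 + k/6)
R = 139/3 (R = 37 - (-47/6 + (⅙)*(-9)) = 37 - (-47/6 - 3/2) = 37 - 1*(-28/3) = 37 + 28/3 = 139/3 ≈ 46.333)
R - 1*457 = 139/3 - 1*457 = 139/3 - 457 = -1232/3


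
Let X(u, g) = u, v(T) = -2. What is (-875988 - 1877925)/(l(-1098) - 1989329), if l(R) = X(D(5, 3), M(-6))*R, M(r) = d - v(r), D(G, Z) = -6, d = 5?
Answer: 2753913/1982741 ≈ 1.3889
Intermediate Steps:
M(r) = 7 (M(r) = 5 - 1*(-2) = 5 + 2 = 7)
l(R) = -6*R
(-875988 - 1877925)/(l(-1098) - 1989329) = (-875988 - 1877925)/(-6*(-1098) - 1989329) = -2753913/(6588 - 1989329) = -2753913/(-1982741) = -2753913*(-1/1982741) = 2753913/1982741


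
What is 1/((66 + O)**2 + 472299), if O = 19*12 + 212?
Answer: 1/728335 ≈ 1.3730e-6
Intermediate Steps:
O = 440 (O = 228 + 212 = 440)
1/((66 + O)**2 + 472299) = 1/((66 + 440)**2 + 472299) = 1/(506**2 + 472299) = 1/(256036 + 472299) = 1/728335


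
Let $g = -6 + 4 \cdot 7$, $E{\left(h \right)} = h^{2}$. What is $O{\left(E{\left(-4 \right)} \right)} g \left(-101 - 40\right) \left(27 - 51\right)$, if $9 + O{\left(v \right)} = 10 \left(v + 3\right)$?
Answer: $13475088$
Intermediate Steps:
$g = 22$ ($g = -6 + 28 = 22$)
$O{\left(v \right)} = 21 + 10 v$ ($O{\left(v \right)} = -9 + 10 \left(v + 3\right) = -9 + 10 \left(3 + v\right) = -9 + \left(30 + 10 v\right) = 21 + 10 v$)
$O{\left(E{\left(-4 \right)} \right)} g \left(-101 - 40\right) \left(27 - 51\right) = \left(21 + 10 \left(-4\right)^{2}\right) 22 \left(-101 - 40\right) \left(27 - 51\right) = \left(21 + 10 \cdot 16\right) 22 \left(\left(-141\right) \left(-24\right)\right) = \left(21 + 160\right) 22 \cdot 3384 = 181 \cdot 22 \cdot 3384 = 3982 \cdot 3384 = 13475088$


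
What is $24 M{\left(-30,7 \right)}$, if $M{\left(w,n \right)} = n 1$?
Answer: $168$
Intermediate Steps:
$M{\left(w,n \right)} = n$
$24 M{\left(-30,7 \right)} = 24 \cdot 7 = 168$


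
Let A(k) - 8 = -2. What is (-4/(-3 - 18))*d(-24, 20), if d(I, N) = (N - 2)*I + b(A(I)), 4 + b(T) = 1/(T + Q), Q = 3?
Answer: -15692/189 ≈ -83.026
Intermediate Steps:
A(k) = 6 (A(k) = 8 - 2 = 6)
b(T) = -4 + 1/(3 + T) (b(T) = -4 + 1/(T + 3) = -4 + 1/(3 + T))
d(I, N) = -35/9 + I*(-2 + N) (d(I, N) = (N - 2)*I + (-11 - 4*6)/(3 + 6) = (-2 + N)*I + (-11 - 24)/9 = I*(-2 + N) + (1/9)*(-35) = I*(-2 + N) - 35/9 = -35/9 + I*(-2 + N))
(-4/(-3 - 18))*d(-24, 20) = (-4/(-3 - 18))*(-35/9 - 2*(-24) - 24*20) = (-4/(-21))*(-35/9 + 48 - 480) = -4*(-1/21)*(-3923/9) = (4/21)*(-3923/9) = -15692/189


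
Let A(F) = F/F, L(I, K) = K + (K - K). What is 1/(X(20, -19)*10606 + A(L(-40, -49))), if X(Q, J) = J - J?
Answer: 1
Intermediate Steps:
X(Q, J) = 0
L(I, K) = K (L(I, K) = K + 0 = K)
A(F) = 1
1/(X(20, -19)*10606 + A(L(-40, -49))) = 1/(0*10606 + 1) = 1/(0 + 1) = 1/1 = 1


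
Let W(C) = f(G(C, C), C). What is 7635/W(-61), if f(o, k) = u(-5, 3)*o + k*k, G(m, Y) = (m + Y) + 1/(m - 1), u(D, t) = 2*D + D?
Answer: 473370/344177 ≈ 1.3754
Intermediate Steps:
u(D, t) = 3*D
G(m, Y) = Y + m + 1/(-1 + m) (G(m, Y) = (Y + m) + 1/(-1 + m) = Y + m + 1/(-1 + m))
f(o, k) = k² - 15*o (f(o, k) = (3*(-5))*o + k*k = -15*o + k² = k² - 15*o)
W(C) = C² - 15*(1 - 2*C + 2*C²)/(-1 + C) (W(C) = C² - 15*(1 + C² - C - C + C*C)/(-1 + C) = C² - 15*(1 + C² - C - C + C²)/(-1 + C) = C² - 15*(1 - 2*C + 2*C²)/(-1 + C))
7635/W(-61) = 7635/(((-15 + (-61)³ - 31*(-61)² + 30*(-61))/(-1 - 61))) = 7635/(((-15 - 226981 - 31*3721 - 1830)/(-62))) = 7635/((-(-15 - 226981 - 115351 - 1830)/62)) = 7635/((-1/62*(-344177))) = 7635/(344177/62) = 7635*(62/344177) = 473370/344177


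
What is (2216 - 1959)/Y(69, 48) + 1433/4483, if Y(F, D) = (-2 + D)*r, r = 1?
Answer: 1218049/206218 ≈ 5.9066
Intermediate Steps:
Y(F, D) = -2 + D (Y(F, D) = (-2 + D)*1 = -2 + D)
(2216 - 1959)/Y(69, 48) + 1433/4483 = (2216 - 1959)/(-2 + 48) + 1433/4483 = 257/46 + 1433*(1/4483) = 257*(1/46) + 1433/4483 = 257/46 + 1433/4483 = 1218049/206218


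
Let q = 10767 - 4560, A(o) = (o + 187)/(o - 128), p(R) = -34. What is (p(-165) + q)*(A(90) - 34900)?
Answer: -8188342521/38 ≈ -2.1548e+8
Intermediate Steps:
A(o) = (187 + o)/(-128 + o)
q = 6207
(p(-165) + q)*(A(90) - 34900) = (-34 + 6207)*((187 + 90)/(-128 + 90) - 34900) = 6173*(277/(-38) - 34900) = 6173*(-1/38*277 - 34900) = 6173*(-277/38 - 34900) = 6173*(-1326477/38) = -8188342521/38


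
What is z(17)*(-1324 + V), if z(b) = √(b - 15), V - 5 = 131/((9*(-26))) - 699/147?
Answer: -15184595*√2/11466 ≈ -1872.9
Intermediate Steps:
V = -3611/11466 (V = 5 + (131/((9*(-26))) - 699/147) = 5 + (131/(-234) - 699*1/147) = 5 + (131*(-1/234) - 233/49) = 5 + (-131/234 - 233/49) = 5 - 60941/11466 = -3611/11466 ≈ -0.31493)
z(b) = √(-15 + b)
z(17)*(-1324 + V) = √(-15 + 17)*(-1324 - 3611/11466) = √2*(-15184595/11466) = -15184595*√2/11466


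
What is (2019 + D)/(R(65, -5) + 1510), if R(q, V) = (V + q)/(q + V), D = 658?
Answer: 2677/1511 ≈ 1.7717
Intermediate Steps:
R(q, V) = 1 (R(q, V) = (V + q)/(V + q) = 1)
(2019 + D)/(R(65, -5) + 1510) = (2019 + 658)/(1 + 1510) = 2677/1511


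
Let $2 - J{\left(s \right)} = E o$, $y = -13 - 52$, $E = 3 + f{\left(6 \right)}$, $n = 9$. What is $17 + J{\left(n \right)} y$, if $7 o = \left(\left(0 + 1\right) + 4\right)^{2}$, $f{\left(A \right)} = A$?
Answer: $\frac{13834}{7} \approx 1976.3$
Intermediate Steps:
$o = \frac{25}{7}$ ($o = \frac{\left(\left(0 + 1\right) + 4\right)^{2}}{7} = \frac{\left(1 + 4\right)^{2}}{7} = \frac{5^{2}}{7} = \frac{1}{7} \cdot 25 = \frac{25}{7} \approx 3.5714$)
$E = 9$ ($E = 3 + 6 = 9$)
$y = -65$
$J{\left(s \right)} = - \frac{211}{7}$ ($J{\left(s \right)} = 2 - 9 \cdot \frac{25}{7} = 2 - \frac{225}{7} = - \frac{211}{7}$)
$17 + J{\left(n \right)} y = 17 - - \frac{13715}{7} = 17 + \frac{13715}{7} = \frac{13834}{7}$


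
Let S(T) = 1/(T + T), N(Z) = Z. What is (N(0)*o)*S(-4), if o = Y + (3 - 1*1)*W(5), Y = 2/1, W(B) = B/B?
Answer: 0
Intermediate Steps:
W(B) = 1
S(T) = 1/(2*T)
Y = 2 (Y = 2*1 = 2)
o = 4 (o = 2 + (3 - 1*1)*1 = 2 + (3 - 1)*1 = 2 + 2*1 = 2 + 2 = 4)
(N(0)*o)*S(-4) = (0*4)*((1/2)/(-4)) = 0*((1/2)*(-1/4)) = 0*(-1/8) = 0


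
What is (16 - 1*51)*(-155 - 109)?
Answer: 9240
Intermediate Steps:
(16 - 1*51)*(-155 - 109) = (16 - 51)*(-264) = -35*(-264) = 9240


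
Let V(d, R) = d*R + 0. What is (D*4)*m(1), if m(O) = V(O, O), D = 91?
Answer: 364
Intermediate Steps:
V(d, R) = R*d (V(d, R) = R*d + 0 = R*d)
m(O) = O² (m(O) = O*O = O²)
(D*4)*m(1) = (91*4)*1² = 364*1 = 364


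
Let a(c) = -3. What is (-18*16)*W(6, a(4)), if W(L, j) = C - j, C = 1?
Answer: -1152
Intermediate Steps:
W(L, j) = 1 - j
(-18*16)*W(6, a(4)) = (-18*16)*(1 - 1*(-3)) = -288*(1 + 3) = -288*4 = -1152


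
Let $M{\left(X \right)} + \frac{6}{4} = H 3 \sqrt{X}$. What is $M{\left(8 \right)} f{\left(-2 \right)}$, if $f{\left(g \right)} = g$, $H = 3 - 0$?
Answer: $3 - 36 \sqrt{2} \approx -47.912$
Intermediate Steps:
$H = 3$ ($H = 3 + 0 = 3$)
$M{\left(X \right)} = - \frac{3}{2} + 9 \sqrt{X}$ ($M{\left(X \right)} = - \frac{3}{2} + 3 \cdot 3 \sqrt{X} = - \frac{3}{2} + 9 \sqrt{X}$)
$M{\left(8 \right)} f{\left(-2 \right)} = \left(- \frac{3}{2} + 9 \sqrt{8}\right) \left(-2\right) = \left(- \frac{3}{2} + 9 \cdot 2 \sqrt{2}\right) \left(-2\right) = \left(- \frac{3}{2} + 18 \sqrt{2}\right) \left(-2\right) = 3 - 36 \sqrt{2}$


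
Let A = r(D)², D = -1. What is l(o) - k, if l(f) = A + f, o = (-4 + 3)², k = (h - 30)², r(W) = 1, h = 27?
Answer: -7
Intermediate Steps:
k = 9 (k = (27 - 30)² = (-3)² = 9)
A = 1 (A = 1² = 1)
o = 1 (o = (-1)² = 1)
l(f) = 1 + f
l(o) - k = (1 + 1) - 1*9 = 2 - 9 = -7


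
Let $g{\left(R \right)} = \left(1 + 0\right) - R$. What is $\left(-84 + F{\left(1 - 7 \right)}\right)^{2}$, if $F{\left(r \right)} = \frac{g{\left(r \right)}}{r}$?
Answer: $\frac{261121}{36} \approx 7253.4$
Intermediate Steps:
$g{\left(R \right)} = 1 - R$
$F{\left(r \right)} = \frac{1 - r}{r}$
$\left(-84 + F{\left(1 - 7 \right)}\right)^{2} = \left(-84 + \frac{1 - \left(1 - 7\right)}{1 - 7}\right)^{2} = \left(-84 + \frac{1 - -6}{-6}\right)^{2} = \left(-84 - \frac{1 + 6}{6}\right)^{2} = \left(-84 - \frac{7}{6}\right)^{2} = \left(- \frac{511}{6}\right)^{2} = \frac{261121}{36}$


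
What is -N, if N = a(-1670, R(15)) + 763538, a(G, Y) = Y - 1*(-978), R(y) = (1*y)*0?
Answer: -764516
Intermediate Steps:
R(y) = 0 (R(y) = y*0 = 0)
a(G, Y) = 978 + Y (a(G, Y) = Y + 978 = 978 + Y)
N = 764516 (N = (978 + 0) + 763538 = 978 + 763538 = 764516)
-N = -1*764516 = -764516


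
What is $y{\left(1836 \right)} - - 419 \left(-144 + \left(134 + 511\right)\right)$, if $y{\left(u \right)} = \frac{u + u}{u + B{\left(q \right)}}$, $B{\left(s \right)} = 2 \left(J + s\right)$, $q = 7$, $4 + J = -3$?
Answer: $209921$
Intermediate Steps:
$J = -7$ ($J = -4 - 3 = -7$)
$B{\left(s \right)} = -14 + 2 s$ ($B{\left(s \right)} = 2 \left(-7 + s\right) = -14 + 2 s$)
$y{\left(u \right)} = 2$ ($y{\left(u \right)} = \frac{u + u}{u + \left(-14 + 2 \cdot 7\right)} = \frac{2 u}{u + \left(-14 + 14\right)} = \frac{2 u}{u + 0} = \frac{2 u}{u} = 2$)
$y{\left(1836 \right)} - - 419 \left(-144 + \left(134 + 511\right)\right) = 2 - - 419 \left(-144 + \left(134 + 511\right)\right) = 2 - - 419 \left(-144 + 645\right) = 2 - \left(-419\right) 501 = 2 - -209919 = 2 + 209919 = 209921$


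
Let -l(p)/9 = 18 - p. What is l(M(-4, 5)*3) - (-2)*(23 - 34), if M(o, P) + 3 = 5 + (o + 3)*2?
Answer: -184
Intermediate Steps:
M(o, P) = 8 + 2*o (M(o, P) = -3 + (5 + (o + 3)*2) = -3 + (5 + (3 + o)*2) = -3 + (5 + (6 + 2*o)) = -3 + (11 + 2*o) = 8 + 2*o)
l(p) = -162 + 9*p (l(p) = -9*(18 - p) = -162 + 9*p)
l(M(-4, 5)*3) - (-2)*(23 - 34) = (-162 + 9*((8 + 2*(-4))*3)) - (-2)*(23 - 34) = (-162 + 9*((8 - 8)*3)) - (-2)*(-11) = (-162 + 9*(0*3)) - 1*22 = (-162 + 9*0) - 22 = (-162 + 0) - 22 = -162 - 22 = -184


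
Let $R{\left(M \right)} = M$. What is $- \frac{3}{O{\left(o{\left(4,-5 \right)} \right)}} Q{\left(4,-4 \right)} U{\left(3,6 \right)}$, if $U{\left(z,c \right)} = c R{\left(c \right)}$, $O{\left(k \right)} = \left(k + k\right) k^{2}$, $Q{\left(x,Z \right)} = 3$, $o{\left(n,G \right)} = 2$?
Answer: $- \frac{81}{4} \approx -20.25$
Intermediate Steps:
$O{\left(k \right)} = 2 k^{3}$ ($O{\left(k \right)} = 2 k k^{2} = 2 k^{3}$)
$U{\left(z,c \right)} = c^{2}$ ($U{\left(z,c \right)} = c c = c^{2}$)
$- \frac{3}{O{\left(o{\left(4,-5 \right)} \right)}} Q{\left(4,-4 \right)} U{\left(3,6 \right)} = - \frac{3}{2 \cdot 2^{3}} \cdot 3 \cdot 6^{2} = - \frac{3}{2 \cdot 8} \cdot 3 \cdot 36 = - \frac{3}{16} \cdot 3 \cdot 36 = \left(-3\right) \frac{1}{16} \cdot 3 \cdot 36 = \left(- \frac{3}{16}\right) 3 \cdot 36 = \left(- \frac{9}{16}\right) 36 = - \frac{81}{4}$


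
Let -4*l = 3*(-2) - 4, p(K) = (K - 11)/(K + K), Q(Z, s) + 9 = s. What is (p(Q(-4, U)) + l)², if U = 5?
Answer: 1225/64 ≈ 19.141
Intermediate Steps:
Q(Z, s) = -9 + s
p(K) = (-11 + K)/(2*K) (p(K) = (-11 + K)/((2*K)) = (-11 + K)*(1/(2*K)) = (-11 + K)/(2*K))
l = 5/2 (l = -(3*(-2) - 4)/4 = -(-6 - 4)/4 = -¼*(-10) = 5/2 ≈ 2.5000)
(p(Q(-4, U)) + l)² = ((-11 + (-9 + 5))/(2*(-9 + 5)) + 5/2)² = ((½)*(-11 - 4)/(-4) + 5/2)² = ((½)*(-¼)*(-15) + 5/2)² = (15/8 + 5/2)² = (35/8)² = 1225/64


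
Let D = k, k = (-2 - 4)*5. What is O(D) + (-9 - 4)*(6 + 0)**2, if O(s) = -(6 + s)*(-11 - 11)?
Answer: -996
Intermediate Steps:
k = -30 (k = -6*5 = -30)
D = -30
O(s) = 132 + 22*s (O(s) = -(6 + s)*(-22) = -(-132 - 22*s) = 132 + 22*s)
O(D) + (-9 - 4)*(6 + 0)**2 = (132 + 22*(-30)) + (-9 - 4)*(6 + 0)**2 = (132 - 660) - 13*6**2 = -528 - 13*36 = -528 - 468 = -996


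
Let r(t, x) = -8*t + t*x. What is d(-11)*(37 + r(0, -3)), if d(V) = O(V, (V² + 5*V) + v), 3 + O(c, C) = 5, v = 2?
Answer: 74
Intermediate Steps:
O(c, C) = 2 (O(c, C) = -3 + 5 = 2)
d(V) = 2
d(-11)*(37 + r(0, -3)) = 2*(37 + 0*(-8 - 3)) = 2*(37 + 0*(-11)) = 2*(37 + 0) = 2*37 = 74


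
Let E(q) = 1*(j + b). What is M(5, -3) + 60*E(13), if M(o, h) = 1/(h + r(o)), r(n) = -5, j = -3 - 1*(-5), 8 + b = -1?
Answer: -3361/8 ≈ -420.13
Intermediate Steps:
b = -9 (b = -8 - 1 = -9)
j = 2 (j = -3 + 5 = 2)
E(q) = -7 (E(q) = 1*(2 - 9) = 1*(-7) = -7)
M(o, h) = 1/(-5 + h) (M(o, h) = 1/(h - 5) = 1/(-5 + h))
M(5, -3) + 60*E(13) = 1/(-5 - 3) + 60*(-7) = 1/(-8) - 420 = -⅛ - 420 = -3361/8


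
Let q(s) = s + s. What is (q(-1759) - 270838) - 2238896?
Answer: -2513252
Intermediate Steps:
q(s) = 2*s
(q(-1759) - 270838) - 2238896 = (2*(-1759) - 270838) - 2238896 = (-3518 - 270838) - 2238896 = -274356 - 2238896 = -2513252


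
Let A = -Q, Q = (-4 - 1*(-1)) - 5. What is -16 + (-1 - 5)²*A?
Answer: 272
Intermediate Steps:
Q = -8 (Q = (-4 + 1) - 5 = -3 - 5 = -8)
A = 8 (A = -1*(-8) = 8)
-16 + (-1 - 5)²*A = -16 + (-1 - 5)²*8 = -16 + (-6)²*8 = -16 + 36*8 = -16 + 288 = 272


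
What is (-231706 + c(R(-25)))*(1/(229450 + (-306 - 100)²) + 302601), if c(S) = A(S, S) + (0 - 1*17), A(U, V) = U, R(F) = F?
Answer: -13825081966318238/197143 ≈ -7.0127e+10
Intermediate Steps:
c(S) = -17 + S (c(S) = S + (0 - 1*17) = S + (0 - 17) = S - 17 = -17 + S)
(-231706 + c(R(-25)))*(1/(229450 + (-306 - 100)²) + 302601) = (-231706 + (-17 - 25))*(1/(229450 + (-306 - 100)²) + 302601) = (-231706 - 42)*(1/(229450 + (-406)²) + 302601) = -231748*(1/(229450 + 164836) + 302601) = -231748*(1/394286 + 302601) = -231748*119311337887/394286 = -13825081966318238/197143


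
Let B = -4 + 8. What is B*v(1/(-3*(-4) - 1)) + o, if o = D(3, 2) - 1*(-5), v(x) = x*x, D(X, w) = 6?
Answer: 1335/121 ≈ 11.033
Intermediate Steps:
B = 4
v(x) = x**2
o = 11 (o = 6 - 1*(-5) = 6 + 5 = 11)
B*v(1/(-3*(-4) - 1)) + o = 4*(1/(-3*(-4) - 1))**2 + 11 = 4*(1/(12 - 1))**2 + 11 = 4*(1/11)**2 + 11 = 4*(1/121) + 11 = 4/121 + 11 = 1335/121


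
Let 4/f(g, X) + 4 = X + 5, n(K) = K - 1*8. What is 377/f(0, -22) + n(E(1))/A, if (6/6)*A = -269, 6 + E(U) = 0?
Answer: -2129617/1076 ≈ -1979.2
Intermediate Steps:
E(U) = -6 (E(U) = -6 + 0 = -6)
n(K) = -8 + K (n(K) = K - 8 = -8 + K)
f(g, X) = 4/(1 + X) (f(g, X) = 4/(-4 + (X + 5)) = 4/(-4 + (5 + X)) = 4/(1 + X))
A = -269
377/f(0, -22) + n(E(1))/A = 377/((4/(1 - 22))) + (-8 - 6)/(-269) = 377/((4/(-21))) - 14*(-1/269) = 377/((4*(-1/21))) + 14/269 = 377/(-4/21) + 14/269 = 377*(-21/4) + 14/269 = -7917/4 + 14/269 = -2129617/1076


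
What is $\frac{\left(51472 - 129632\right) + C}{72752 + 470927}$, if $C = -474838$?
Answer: $- \frac{552998}{543679} \approx -1.0171$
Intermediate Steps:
$\frac{\left(51472 - 129632\right) + C}{72752 + 470927} = \frac{\left(51472 - 129632\right) - 474838}{72752 + 470927} = \frac{\left(51472 - 129632\right) - 474838}{543679} = \left(-78160 - 474838\right) \frac{1}{543679} = \left(-552998\right) \frac{1}{543679} = - \frac{552998}{543679}$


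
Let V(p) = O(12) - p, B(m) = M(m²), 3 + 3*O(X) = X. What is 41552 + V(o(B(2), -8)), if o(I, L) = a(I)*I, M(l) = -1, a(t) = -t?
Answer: 41556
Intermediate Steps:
O(X) = -1 + X/3
B(m) = -1
o(I, L) = -I² (o(I, L) = (-I)*I = -I²)
V(p) = 3 - p (V(p) = (-1 + (⅓)*12) - p = (-1 + 4) - p = 3 - p)
41552 + V(o(B(2), -8)) = 41552 + (3 - (-1)*(-1)²) = 41552 + (3 - (-1)) = 41552 + (3 - 1*(-1)) = 41552 + (3 + 1) = 41552 + 4 = 41556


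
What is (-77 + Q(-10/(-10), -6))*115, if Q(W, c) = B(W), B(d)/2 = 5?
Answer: -7705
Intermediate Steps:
B(d) = 10 (B(d) = 2*5 = 10)
Q(W, c) = 10
(-77 + Q(-10/(-10), -6))*115 = (-77 + 10)*115 = -67*115 = -7705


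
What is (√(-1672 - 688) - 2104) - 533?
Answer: -2637 + 2*I*√590 ≈ -2637.0 + 48.58*I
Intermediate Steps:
(√(-1672 - 688) - 2104) - 533 = (√(-2360) - 2104) - 533 = (2*I*√590 - 2104) - 533 = (-2104 + 2*I*√590) - 533 = -2637 + 2*I*√590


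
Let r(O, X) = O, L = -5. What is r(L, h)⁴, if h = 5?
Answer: 625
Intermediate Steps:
r(L, h)⁴ = (-5)⁴ = 625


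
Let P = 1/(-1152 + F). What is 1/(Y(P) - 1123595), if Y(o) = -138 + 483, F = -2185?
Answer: -1/1123250 ≈ -8.9027e-7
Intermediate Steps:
P = -1/3337 (P = 1/(-1152 - 2185) = 1/(-3337) = -1/3337 ≈ -0.00029967)
Y(o) = 345
1/(Y(P) - 1123595) = 1/(345 - 1123595) = 1/(-1123250) = -1/1123250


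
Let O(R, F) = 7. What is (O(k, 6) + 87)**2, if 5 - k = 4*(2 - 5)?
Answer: 8836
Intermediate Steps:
k = 17 (k = 5 - 4*(2 - 5) = 5 - 4*(-3) = 5 - 1*(-12) = 5 + 12 = 17)
(O(k, 6) + 87)**2 = (7 + 87)**2 = 94**2 = 8836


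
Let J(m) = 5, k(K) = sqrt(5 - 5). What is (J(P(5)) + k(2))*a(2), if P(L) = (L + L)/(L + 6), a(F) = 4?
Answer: 20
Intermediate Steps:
k(K) = 0 (k(K) = sqrt(0) = 0)
P(L) = 2*L/(6 + L) (P(L) = (2*L)/(6 + L) = 2*L/(6 + L))
(J(P(5)) + k(2))*a(2) = (5 + 0)*4 = 5*4 = 20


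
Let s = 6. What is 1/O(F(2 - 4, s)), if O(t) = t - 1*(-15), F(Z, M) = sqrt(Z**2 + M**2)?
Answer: 3/37 - 2*sqrt(10)/185 ≈ 0.046894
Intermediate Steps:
F(Z, M) = sqrt(M**2 + Z**2)
O(t) = 15 + t (O(t) = t + 15 = 15 + t)
1/O(F(2 - 4, s)) = 1/(15 + sqrt(6**2 + (2 - 4)**2)) = 1/(15 + sqrt(36 + (-2)**2)) = 1/(15 + sqrt(36 + 4)) = 1/(15 + sqrt(40)) = 1/(15 + 2*sqrt(10))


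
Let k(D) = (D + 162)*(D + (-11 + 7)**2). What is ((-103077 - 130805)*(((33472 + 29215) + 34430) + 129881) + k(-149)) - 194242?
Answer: -53090942207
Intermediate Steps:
k(D) = (16 + D)*(162 + D) (k(D) = (162 + D)*(D + (-4)**2) = (162 + D)*(D + 16) = (162 + D)*(16 + D) = (16 + D)*(162 + D))
((-103077 - 130805)*(((33472 + 29215) + 34430) + 129881) + k(-149)) - 194242 = ((-103077 - 130805)*(((33472 + 29215) + 34430) + 129881) + (2592 + (-149)**2 + 178*(-149))) - 194242 = (-233882*((62687 + 34430) + 129881) + (2592 + 22201 - 26522)) - 194242 = (-233882*(97117 + 129881) - 1729) - 194242 = (-233882*226998 - 1729) - 194242 = (-53090746236 - 1729) - 194242 = -53090747965 - 194242 = -53090942207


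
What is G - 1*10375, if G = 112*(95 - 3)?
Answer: -71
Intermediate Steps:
G = 10304 (G = 112*92 = 10304)
G - 1*10375 = 10304 - 1*10375 = 10304 - 10375 = -71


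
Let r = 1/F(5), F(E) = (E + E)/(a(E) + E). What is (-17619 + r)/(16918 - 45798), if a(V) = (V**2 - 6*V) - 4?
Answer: 88097/144400 ≈ 0.61009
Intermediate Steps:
a(V) = -4 + V**2 - 6*V
F(E) = 2*E/(-4 + E**2 - 5*E) (F(E) = (E + E)/((-4 + E**2 - 6*E) + E) = (2*E)/(-4 + E**2 - 5*E) = 2*E/(-4 + E**2 - 5*E))
r = -2/5 (r = 1/(2*5/(-4 + 5**2 - 5*5)) = 1/(2*5/(-4 + 25 - 25)) = 1/(2*5/(-4)) = 1/(2*5*(-1/4)) = 1/(-5/2) = -2/5 ≈ -0.40000)
(-17619 + r)/(16918 - 45798) = (-17619 - 2/5)/(16918 - 45798) = -88097/5/(-28880) = -88097/5*(-1/28880) = 88097/144400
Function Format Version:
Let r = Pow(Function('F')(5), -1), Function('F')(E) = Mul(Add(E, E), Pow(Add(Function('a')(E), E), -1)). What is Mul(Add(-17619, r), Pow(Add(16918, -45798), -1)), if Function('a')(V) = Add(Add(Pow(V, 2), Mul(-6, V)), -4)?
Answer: Rational(88097, 144400) ≈ 0.61009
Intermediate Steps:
Function('a')(V) = Add(-4, Pow(V, 2), Mul(-6, V))
Function('F')(E) = Mul(2, E, Pow(Add(-4, Pow(E, 2), Mul(-5, E)), -1)) (Function('F')(E) = Mul(Add(E, E), Pow(Add(Add(-4, Pow(E, 2), Mul(-6, E)), E), -1)) = Mul(Mul(2, E), Pow(Add(-4, Pow(E, 2), Mul(-5, E)), -1)) = Mul(2, E, Pow(Add(-4, Pow(E, 2), Mul(-5, E)), -1)))
r = Rational(-2, 5) (r = Pow(Mul(2, 5, Pow(Add(-4, Pow(5, 2), Mul(-5, 5)), -1)), -1) = Pow(Mul(2, 5, Pow(Add(-4, 25, -25), -1)), -1) = Pow(Mul(2, 5, Pow(-4, -1)), -1) = Pow(Mul(2, 5, Rational(-1, 4)), -1) = Pow(Rational(-5, 2), -1) = Rational(-2, 5) ≈ -0.40000)
Mul(Add(-17619, r), Pow(Add(16918, -45798), -1)) = Mul(Add(-17619, Rational(-2, 5)), Pow(Add(16918, -45798), -1)) = Mul(Rational(-88097, 5), Pow(-28880, -1)) = Mul(Rational(-88097, 5), Rational(-1, 28880)) = Rational(88097, 144400)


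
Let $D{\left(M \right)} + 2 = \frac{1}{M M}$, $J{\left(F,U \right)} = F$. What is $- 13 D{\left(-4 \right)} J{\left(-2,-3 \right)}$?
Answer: $- \frac{403}{8} \approx -50.375$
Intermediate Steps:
$D{\left(M \right)} = -2 + \frac{1}{M^{2}}$ ($D{\left(M \right)} = -2 + \frac{1}{M M} = -2 + \frac{1}{M^{2}}$)
$- 13 D{\left(-4 \right)} J{\left(-2,-3 \right)} = - 13 \left(-2 + \frac{1}{16}\right) \left(-2\right) = \left(-13\right) \left(- \frac{31}{16}\right) \left(-2\right) = \frac{403}{16} \left(-2\right) = - \frac{403}{8}$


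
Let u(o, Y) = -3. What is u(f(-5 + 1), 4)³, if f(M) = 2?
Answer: -27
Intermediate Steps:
u(f(-5 + 1), 4)³ = (-3)³ = -27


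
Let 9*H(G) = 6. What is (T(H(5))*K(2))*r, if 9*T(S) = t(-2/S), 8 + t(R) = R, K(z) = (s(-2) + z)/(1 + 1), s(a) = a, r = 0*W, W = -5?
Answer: 0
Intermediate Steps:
H(G) = ⅔ (H(G) = (⅑)*6 = ⅔)
r = 0 (r = 0*(-5) = 0)
K(z) = -1 + z/2 (K(z) = (-2 + z)/(1 + 1) = (-2 + z)/2 = (-2 + z)*(½) = -1 + z/2)
t(R) = -8 + R
T(S) = -8/9 - 2/(9*S) (T(S) = (-8 - 2/S)/9 = -8/9 - 2/(9*S))
(T(H(5))*K(2))*r = ((2*(-1 - 4*⅔)/(9*(⅔)))*(-1 + (½)*2))*0 = (((2/9)*(3/2)*(-1 - 8/3))*(-1 + 1))*0 = (((2/9)*(3/2)*(-11/3))*0)*0 = -11/9*0*0 = 0*0 = 0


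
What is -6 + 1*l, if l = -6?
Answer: -12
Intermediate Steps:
-6 + 1*l = -6 + 1*(-6) = -6 - 6 = -12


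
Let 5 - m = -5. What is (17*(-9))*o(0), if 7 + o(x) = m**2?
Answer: -14229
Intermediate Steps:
m = 10 (m = 5 - 1*(-5) = 5 + 5 = 10)
o(x) = 93 (o(x) = -7 + 10**2 = -7 + 100 = 93)
(17*(-9))*o(0) = (17*(-9))*93 = -153*93 = -14229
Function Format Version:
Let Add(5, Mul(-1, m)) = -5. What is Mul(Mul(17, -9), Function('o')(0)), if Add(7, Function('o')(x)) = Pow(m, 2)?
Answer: -14229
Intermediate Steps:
m = 10 (m = Add(5, Mul(-1, -5)) = Add(5, 5) = 10)
Function('o')(x) = 93 (Function('o')(x) = Add(-7, Pow(10, 2)) = Add(-7, 100) = 93)
Mul(Mul(17, -9), Function('o')(0)) = Mul(Mul(17, -9), 93) = Mul(-153, 93) = -14229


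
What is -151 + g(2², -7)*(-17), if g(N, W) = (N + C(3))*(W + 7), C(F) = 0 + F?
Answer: -151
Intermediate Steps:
C(F) = F
g(N, W) = (3 + N)*(7 + W) (g(N, W) = (N + 3)*(W + 7) = (3 + N)*(7 + W))
-151 + g(2², -7)*(-17) = -151 + (21 + 3*(-7) + 7*2² + 2²*(-7))*(-17) = -151 + (21 - 21 + 7*4 + 4*(-7))*(-17) = -151 + (21 - 21 + 28 - 28)*(-17) = -151 + 0*(-17) = -151 + 0 = -151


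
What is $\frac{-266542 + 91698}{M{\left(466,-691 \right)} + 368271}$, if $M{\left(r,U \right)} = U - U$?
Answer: $- \frac{174844}{368271} \approx -0.47477$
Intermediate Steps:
$M{\left(r,U \right)} = 0$
$\frac{-266542 + 91698}{M{\left(466,-691 \right)} + 368271} = \frac{-266542 + 91698}{0 + 368271} = - \frac{174844}{368271}$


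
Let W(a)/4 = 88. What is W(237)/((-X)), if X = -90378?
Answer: 176/45189 ≈ 0.0038948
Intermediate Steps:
W(a) = 352 (W(a) = 4*88 = 352)
W(237)/((-X)) = 352/((-1*(-90378))) = 352/90378 = 352*(1/90378) = 176/45189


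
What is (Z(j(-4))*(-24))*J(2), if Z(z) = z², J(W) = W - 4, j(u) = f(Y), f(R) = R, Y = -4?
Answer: 768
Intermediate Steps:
j(u) = -4
J(W) = -4 + W
(Z(j(-4))*(-24))*J(2) = ((-4)²*(-24))*(-4 + 2) = (16*(-24))*(-2) = -384*(-2) = 768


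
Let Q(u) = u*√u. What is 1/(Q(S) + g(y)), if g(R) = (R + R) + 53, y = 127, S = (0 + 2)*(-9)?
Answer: 307/100081 + 54*I*√2/100081 ≈ 0.0030675 + 0.00076306*I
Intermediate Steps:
S = -18 (S = 2*(-9) = -18)
g(R) = 53 + 2*R (g(R) = 2*R + 53 = 53 + 2*R)
Q(u) = u^(3/2)
1/(Q(S) + g(y)) = 1/((-18)^(3/2) + (53 + 2*127)) = 1/(-54*I*√2 + (53 + 254)) = 1/(-54*I*√2 + 307) = 1/(307 - 54*I*√2)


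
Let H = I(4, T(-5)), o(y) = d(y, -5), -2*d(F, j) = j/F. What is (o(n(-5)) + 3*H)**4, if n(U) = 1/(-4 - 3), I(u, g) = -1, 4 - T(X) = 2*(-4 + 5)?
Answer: 2825761/16 ≈ 1.7661e+5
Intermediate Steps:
T(X) = 2 (T(X) = 4 - 2*(-4 + 5) = 4 - 2 = 2)
d(F, j) = -j/(2*F)
n(U) = -1/7 (n(U) = 1/(-7) = -1/7)
o(y) = 5/(2*y) (o(y) = -1/2*(-5)/y = 5/(2*y))
H = -1
(o(n(-5)) + 3*H)**4 = (5/(2*(-1/7)) + 3*(-1))**4 = ((5/2)*(-7) - 3)**4 = (-35/2 - 3)**4 = (-41/2)**4 = 2825761/16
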